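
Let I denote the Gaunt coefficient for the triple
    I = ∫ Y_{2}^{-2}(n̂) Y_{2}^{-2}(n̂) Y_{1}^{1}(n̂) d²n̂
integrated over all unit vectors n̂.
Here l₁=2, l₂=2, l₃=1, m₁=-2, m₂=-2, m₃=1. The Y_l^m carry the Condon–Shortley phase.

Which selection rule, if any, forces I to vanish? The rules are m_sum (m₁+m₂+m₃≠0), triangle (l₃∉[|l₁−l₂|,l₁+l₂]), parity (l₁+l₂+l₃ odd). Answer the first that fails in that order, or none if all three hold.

Σmᵢ = -3  ✗
l₃∈[|l₁−l₂|,l₁+l₂]=[0,4], have l₃=1
Σlᵢ = 5 ⇒ odd

m_sum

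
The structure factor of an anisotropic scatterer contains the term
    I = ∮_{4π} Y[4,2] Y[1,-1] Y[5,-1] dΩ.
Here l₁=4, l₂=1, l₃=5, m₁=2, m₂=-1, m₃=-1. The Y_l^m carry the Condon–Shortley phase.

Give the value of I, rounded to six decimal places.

Checks pass: Σm=0; 10 even; l₃=5∈[3,5].
(2·4+1)(2·1+1)(2·5+1) = 297
Δ: 0! 8! 2! / 11! → 1/495
sum: t=0:+1/576 = 1/576
3j²(4 1 5; 0 0 0) = Δ·Π!·Σ² = 5/99  (sign -1)
sum: t=0:+1/2880 = 1/2880
3j²(4 1 5; 2 -1 -1) = Δ·Π!·Σ² = 2/165  (sign +1)
combine: 4πI² = 297·5/99·2/165 = 2/11
take √, sign -1: I = -0.12028562

-0.120286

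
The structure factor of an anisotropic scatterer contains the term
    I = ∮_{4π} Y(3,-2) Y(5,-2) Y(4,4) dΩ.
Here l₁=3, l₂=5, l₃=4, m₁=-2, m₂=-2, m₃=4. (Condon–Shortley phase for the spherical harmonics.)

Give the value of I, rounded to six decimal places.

-0.109480

Checks pass: Σm=0; 12 even; l₃=4∈[2,8].
(2·3+1)(2·5+1)(2·4+1) = 693
Δ: 4! 2! 6! / 13! → 1/180180
sum: t=1:−1/576 t=2:+1/144 t=3:−1/576 = 1/288
3j²(3 5 4; 0 0 0) = Δ·Π!·Σ² = 20/1001  (sign +1)
sum: t=3:−1/8640 = -1/8640
3j²(3 5 4; -2 -2 4) = Δ·Π!·Σ² = 14/1287  (sign -1)
combine: 4πI² = 693·20/1001·14/1287 = 280/1859
take √, sign -1: I = -0.10947990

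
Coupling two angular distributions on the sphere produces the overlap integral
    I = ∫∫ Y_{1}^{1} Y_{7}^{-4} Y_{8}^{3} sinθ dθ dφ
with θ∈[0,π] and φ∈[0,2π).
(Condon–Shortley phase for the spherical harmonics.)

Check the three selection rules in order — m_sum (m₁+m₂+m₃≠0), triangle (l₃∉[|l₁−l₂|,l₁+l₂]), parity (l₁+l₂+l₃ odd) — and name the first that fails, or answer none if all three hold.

none

m₁+m₂+m₃ = 1 − 4 + 3 = 0  ✓
triangle: |1−7|=6 ≤ l₃=8 ≤ 1+7=8  ✓
parity: l₁+l₂+l₃ = 16 is even  ✓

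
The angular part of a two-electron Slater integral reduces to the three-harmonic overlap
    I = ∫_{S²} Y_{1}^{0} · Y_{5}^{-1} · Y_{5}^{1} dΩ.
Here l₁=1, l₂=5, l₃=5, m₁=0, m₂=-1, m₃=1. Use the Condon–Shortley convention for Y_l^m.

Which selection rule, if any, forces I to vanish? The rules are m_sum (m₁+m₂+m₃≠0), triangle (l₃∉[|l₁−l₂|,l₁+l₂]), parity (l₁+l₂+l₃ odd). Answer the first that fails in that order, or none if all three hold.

Σmᵢ = 0  ✓
l₃∈[|l₁−l₂|,l₁+l₂]=[4,6], have l₃=5  ✓
Σlᵢ = 11 ⇒ odd  ✗

parity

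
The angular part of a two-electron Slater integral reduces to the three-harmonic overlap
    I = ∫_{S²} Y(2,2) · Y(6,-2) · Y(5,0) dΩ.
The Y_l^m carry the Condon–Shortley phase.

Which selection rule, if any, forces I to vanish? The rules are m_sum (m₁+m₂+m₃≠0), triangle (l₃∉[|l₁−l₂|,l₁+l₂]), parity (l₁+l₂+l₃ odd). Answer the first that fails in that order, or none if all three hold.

m₁+m₂+m₃ = 2 − 2 + 0 = 0  ✓
triangle: |2−6|=4 ≤ l₃=5 ≤ 2+6=8  ✓
parity: l₁+l₂+l₃ = 13 is odd  ✗

parity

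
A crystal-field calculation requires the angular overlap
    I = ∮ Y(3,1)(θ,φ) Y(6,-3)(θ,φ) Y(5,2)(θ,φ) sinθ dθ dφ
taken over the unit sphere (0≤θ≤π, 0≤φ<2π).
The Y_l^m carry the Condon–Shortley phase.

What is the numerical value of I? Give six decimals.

Rules hold: Σm=0, L=14 even, 3≤5≤9.
N = 7·13·11 = 1001
Δ = 4!·2!·8!/15! = 1/675675
Racah Σ t=1..3: t=1:−1/8640 t=2:+1/2304 t=3:−1/8640 = 7/34560
⇒ 3j(3 6 5; 0 0 0)² = 7/429, sgn -1
Racah Σ t=0..2: t=0:+1/34560 t=1:−1/8640 t=2:+1/40320 = -1/16128
⇒ 3j(3 6 5; 1 -3 2)² = 18/1001, sgn +1
4πI² = N·(3j₀)²·(3jₘ)² = 42/143
I = -1·√(0.293706/4π) = -0.15288036

-0.152880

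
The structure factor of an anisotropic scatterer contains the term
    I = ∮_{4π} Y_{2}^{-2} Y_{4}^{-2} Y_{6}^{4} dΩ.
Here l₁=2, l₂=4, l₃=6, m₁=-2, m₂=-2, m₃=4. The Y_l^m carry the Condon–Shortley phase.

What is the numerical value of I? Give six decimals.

0.230476

Rules hold: Σm=0, L=12 even, 2≤6≤6.
N = 5·9·13 = 585
Δ = 0!·4!·8!/13! = 1/6435
Racah Σ t=0..0: t=0:+1/2304 = 1/2304
⇒ 3j(2 4 6; 0 0 0)² = 5/143, sgn +1
Racah Σ t=0..0: t=0:+1/34560 = 1/34560
⇒ 3j(2 4 6; -2 -2 4)² = 14/429, sgn +1
4πI² = N·(3j₀)²·(3jₘ)² = 1050/1573
I = +1·√(0.667514/4π) = 0.23047581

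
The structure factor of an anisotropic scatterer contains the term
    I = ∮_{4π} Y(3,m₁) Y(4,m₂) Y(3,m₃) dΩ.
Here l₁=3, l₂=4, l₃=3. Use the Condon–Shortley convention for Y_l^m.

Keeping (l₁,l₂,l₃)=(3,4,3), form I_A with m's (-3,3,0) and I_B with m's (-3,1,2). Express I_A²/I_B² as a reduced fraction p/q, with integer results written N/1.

l's match ⇒ only the (l;m) 3-j factors differ between A and B.
A: triangle coeff Δ(3,4,3) = 1/34650; Σ_t [4,4]: t=4:+1/288 = 1/288; (3j)²=1/22 [(3 4 3; -3 3 0)], sign=-1
B: triangle coeff Δ(3,4,3) = 1/34650; Σ_t [4,4]: t=4:+1/288 = 1/288; (3j)²=5/231 [(3 4 3; -3 1 2)], sign=-1
I_A²/I_B² = (1/22)/(5/231) = 21/10

21/10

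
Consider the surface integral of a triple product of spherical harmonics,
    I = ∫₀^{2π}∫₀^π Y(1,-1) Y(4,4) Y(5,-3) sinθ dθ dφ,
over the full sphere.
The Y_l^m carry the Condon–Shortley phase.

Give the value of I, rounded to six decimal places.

Checks pass: Σm=0; 10 even; l₃=5∈[3,5].
(2·1+1)(2·4+1)(2·5+1) = 297
Δ: 0! 2! 8! / 11! → 1/495
sum: t=0:+1/576 = 1/576
3j²(1 4 5; 0 0 0) = Δ·Π!·Σ² = 5/99  (sign -1)
sum: t=0:+1/80640 = 1/80640
3j²(1 4 5; -1 4 -3) = Δ·Π!·Σ² = 1/495  (sign +1)
combine: 4πI² = 297·5/99·1/495 = 1/33
take √, sign -1: I = -0.04910640

-0.049106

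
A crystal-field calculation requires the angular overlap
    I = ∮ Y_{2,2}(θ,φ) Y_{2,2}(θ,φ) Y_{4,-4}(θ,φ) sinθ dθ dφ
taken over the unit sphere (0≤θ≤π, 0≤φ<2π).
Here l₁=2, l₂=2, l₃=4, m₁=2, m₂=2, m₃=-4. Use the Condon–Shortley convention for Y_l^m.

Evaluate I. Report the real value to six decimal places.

m-sum 0 ✓  L=8 even ✓  0≤4≤4 ✓
Π(2lᵢ+1) = 5×5×9 = 225
triangle coeff Δ(2,2,4) = 1/630
Σ_t [0,0]: t=0:+1/16 = 1/16
(3j)²=2/35 [(2 2 4; 0 0 0)], sign=+1
Σ_t [0,0]: t=0:+1/576 = 1/576
(3j)²=1/9 [(2 2 4; 2 2 -4)], sign=+1
⇒ 4πI² = 10/7
I = (+1)√(10/7/(4π)) = 0.33716777

0.337168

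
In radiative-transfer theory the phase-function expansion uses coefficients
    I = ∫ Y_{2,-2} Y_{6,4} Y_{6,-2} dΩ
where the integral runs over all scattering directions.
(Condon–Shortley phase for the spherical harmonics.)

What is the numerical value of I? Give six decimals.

Checks pass: Σm=0; 14 even; l₃=6∈[4,8].
(2·2+1)(2·6+1)(2·6+1) = 845
Δ: 2! 2! 10! / 15! → 1/90090
sum: t=0:+1/69120 t=1:−1/14400 t=2:+1/69120 = -7/172800
3j²(2 6 6; 0 0 0) = Δ·Π!·Σ² = 14/715  (sign -1)
sum: t=2:+1/322560 = 1/322560
3j²(2 6 6; -2 4 -2) = Δ·Π!·Σ² = 18/1001  (sign +1)
combine: 4πI² = 845·14/715·18/1001 = 36/121
take √, sign -1: I = -0.15386989

-0.153870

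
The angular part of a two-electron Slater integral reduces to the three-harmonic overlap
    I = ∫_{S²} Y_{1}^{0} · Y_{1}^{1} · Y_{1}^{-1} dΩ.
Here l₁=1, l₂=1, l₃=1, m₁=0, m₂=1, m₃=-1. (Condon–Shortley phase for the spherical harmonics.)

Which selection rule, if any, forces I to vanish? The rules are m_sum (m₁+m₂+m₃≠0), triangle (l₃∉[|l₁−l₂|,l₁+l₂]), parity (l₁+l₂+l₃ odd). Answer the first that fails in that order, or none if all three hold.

Σmᵢ = 0  ✓
l₃∈[|l₁−l₂|,l₁+l₂]=[0,2], have l₃=1  ✓
Σlᵢ = 3 ⇒ odd  ✗

parity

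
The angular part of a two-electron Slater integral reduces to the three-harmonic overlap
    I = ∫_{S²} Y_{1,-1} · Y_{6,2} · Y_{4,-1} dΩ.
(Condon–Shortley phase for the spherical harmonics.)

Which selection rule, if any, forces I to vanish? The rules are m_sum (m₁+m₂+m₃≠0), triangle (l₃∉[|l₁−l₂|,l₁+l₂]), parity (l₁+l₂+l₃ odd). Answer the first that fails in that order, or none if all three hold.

triangle

m₁+m₂+m₃ = -1 + 2 − 1 = 0  ✓
triangle: |1−6|=5 ≤ l₃=4 ≤ 1+6=7  ✗
parity: l₁+l₂+l₃ = 11 is odd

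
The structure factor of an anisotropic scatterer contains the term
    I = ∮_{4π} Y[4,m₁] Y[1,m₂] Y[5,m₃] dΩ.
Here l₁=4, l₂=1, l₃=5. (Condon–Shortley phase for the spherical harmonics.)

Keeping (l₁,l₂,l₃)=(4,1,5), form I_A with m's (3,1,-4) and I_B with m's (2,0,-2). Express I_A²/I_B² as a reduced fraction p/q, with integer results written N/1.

12/7

l's match ⇒ only the (l;m) 3-j factors differ between A and B.
A: triangle coeff Δ(4,1,5) = 1/495; Σ_t [0,0]: t=0:+1/10080 = 1/10080; (3j)²=4/55 [(4 1 5; 3 1 -4)], sign=-1
B: triangle coeff Δ(4,1,5) = 1/495; Σ_t [0,0]: t=0:+1/1440 = 1/1440; (3j)²=7/165 [(4 1 5; 2 0 -2)], sign=-1
I_A²/I_B² = (4/55)/(7/165) = 12/7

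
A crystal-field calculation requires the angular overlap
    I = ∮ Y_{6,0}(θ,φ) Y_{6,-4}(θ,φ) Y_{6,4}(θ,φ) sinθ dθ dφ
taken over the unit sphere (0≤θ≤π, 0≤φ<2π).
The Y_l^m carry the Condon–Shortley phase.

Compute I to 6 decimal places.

Checks pass: Σm=0; 18 even; l₃=6∈[0,12].
(2·6+1)(2·6+1)(2·6+1) = 2197
Δ: 6! 6! 6! / 19! → 1/325909584
sum: t=0:+1/373248000 t=1:−1/1728000 t=2:+1/110592 t=3:−1/46656 t=4:+1/110592 t=5:−1/1728000 t=6:+1/373248000 = -7/1555200
3j²(6 6 6; 0 0 0) = Δ·Π!·Σ² = 400/46189  (sign -1)
sum: t=0:+1/24883200 t=1:−1/1728000 t=2:+1/1658880 = 1/15552000
3j²(6 6 6; 0 -4 4) = Δ·Π!·Σ² = 16/46189  (sign +1)
combine: 4πI² = 2197·400/46189·16/46189 = 83200/12623809
take √, sign -1: I = -0.02290137

-0.022901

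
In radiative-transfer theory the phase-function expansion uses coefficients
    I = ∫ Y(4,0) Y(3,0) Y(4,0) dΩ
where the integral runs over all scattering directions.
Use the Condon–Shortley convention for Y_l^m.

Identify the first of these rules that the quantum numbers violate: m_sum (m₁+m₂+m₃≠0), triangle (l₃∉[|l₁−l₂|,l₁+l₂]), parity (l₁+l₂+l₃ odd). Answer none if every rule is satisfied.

parity

m₁+m₂+m₃ = 0 + 0 + 0 = 0  ✓
triangle: |4−3|=1 ≤ l₃=4 ≤ 4+3=7  ✓
parity: l₁+l₂+l₃ = 11 is odd  ✗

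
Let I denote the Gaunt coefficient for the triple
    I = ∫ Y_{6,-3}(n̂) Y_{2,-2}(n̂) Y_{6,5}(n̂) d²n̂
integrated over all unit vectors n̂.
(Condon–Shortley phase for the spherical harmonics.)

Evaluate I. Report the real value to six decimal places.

0.120286

Checks pass: Σm=0; 14 even; l₃=6∈[4,8].
(2·6+1)(2·2+1)(2·6+1) = 845
Δ: 2! 10! 2! / 15! → 1/90090
sum: t=0:+1/69120 t=1:−1/14400 t=2:+1/69120 = -7/172800
3j²(6 2 6; 0 0 0) = Δ·Π!·Σ² = 14/715  (sign -1)
sum: t=0:+1/1451520 = 1/1451520
3j²(6 2 6; -3 -2 5) = Δ·Π!·Σ² = 1/91  (sign -1)
combine: 4πI² = 845·14/715·1/91 = 2/11
take √, sign +1: I = 0.12028562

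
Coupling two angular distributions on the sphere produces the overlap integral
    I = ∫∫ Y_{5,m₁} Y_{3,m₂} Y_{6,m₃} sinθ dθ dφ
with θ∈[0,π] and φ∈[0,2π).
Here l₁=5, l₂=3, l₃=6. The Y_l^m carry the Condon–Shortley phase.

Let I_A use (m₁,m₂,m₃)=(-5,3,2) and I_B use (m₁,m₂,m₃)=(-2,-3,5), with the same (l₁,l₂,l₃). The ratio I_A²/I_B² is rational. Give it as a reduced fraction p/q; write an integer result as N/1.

1/22

l's match ⇒ only the (l;m) 3-j factors differ between A and B.
A: triangle coeff Δ(5,3,6) = 1/675675; Σ_t [2,2]: t=2:+1/1935360 = 1/1935360; (3j)²=1/1001 [(5 3 6; -5 3 2)], sign=+1
B: triangle coeff Δ(5,3,6) = 1/675675; Σ_t [0,0]: t=0:+1/241920 = 1/241920; (3j)²=2/91 [(5 3 6; -2 -3 5)], sign=-1
I_A²/I_B² = (1/1001)/(2/91) = 1/22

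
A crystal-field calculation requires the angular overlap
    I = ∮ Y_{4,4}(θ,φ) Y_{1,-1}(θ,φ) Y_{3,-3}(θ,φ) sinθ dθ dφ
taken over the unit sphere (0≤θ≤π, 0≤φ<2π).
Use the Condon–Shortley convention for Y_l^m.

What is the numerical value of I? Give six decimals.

m-sum 0 ✓  L=8 even ✓  3≤3≤5 ✓
Π(2lᵢ+1) = 9×3×7 = 189
triangle coeff Δ(4,1,3) = 1/252
Σ_t [1,1]: t=1:−1/36 = -1/36
(3j)²=4/63 [(4 1 3; 0 0 0)], sign=+1
Σ_t [0,0]: t=0:+1/1440 = 1/1440
(3j)²=1/9 [(4 1 3; 4 -1 -3)], sign=+1
⇒ 4πI² = 4/3
I = (+1)√(4/3/(4π)) = 0.32573501

0.325735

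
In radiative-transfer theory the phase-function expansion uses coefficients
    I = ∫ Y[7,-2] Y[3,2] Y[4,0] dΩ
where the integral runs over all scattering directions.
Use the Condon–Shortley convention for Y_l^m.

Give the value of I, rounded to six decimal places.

0.169123

m-sum 0 ✓  L=14 even ✓  4≤4≤10 ✓
Π(2lᵢ+1) = 15×7×9 = 945
triangle coeff Δ(7,3,4) = 1/45045
Σ_t [3,3]: t=3:−1/20736 = -1/20736
(3j)²=35/1287 [(7 3 4; 0 0 0)], sign=-1
Σ_t [5,5]: t=5:−1/69120 = -1/69120
(3j)²=2/143 [(7 3 4; -2 2 0)], sign=-1
⇒ 4πI² = 7350/20449
I = (+1)√(7350/20449/(4π)) = 0.16912301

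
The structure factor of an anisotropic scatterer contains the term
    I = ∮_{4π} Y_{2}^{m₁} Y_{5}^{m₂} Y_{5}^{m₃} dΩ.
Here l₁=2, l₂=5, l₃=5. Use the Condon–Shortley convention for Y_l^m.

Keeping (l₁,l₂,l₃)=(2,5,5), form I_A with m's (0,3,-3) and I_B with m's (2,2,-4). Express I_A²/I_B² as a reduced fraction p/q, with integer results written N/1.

1/72

Same 2,5,5: normalisation and zero-m 3j drop out of the ratio.
A: Δ: 2! 2! 8! / 13! → 1/38610; sum: t=0:+1/161280 t=1:−1/5040 t=2:+1/5760 = -1/53760; 3j²(2 5 5; 0 3 -3) = Δ·Π!·Σ² = 1/4290  (sign -1)
B: Δ: 2! 2! 8! / 13! → 1/38610; sum: t=0:+1/20160 = 1/20160; 3j²(2 5 5; 2 2 -4) = Δ·Π!·Σ² = 12/715  (sign -1)
I_A²/I_B² = (1/4290)/(12/715) = 1/72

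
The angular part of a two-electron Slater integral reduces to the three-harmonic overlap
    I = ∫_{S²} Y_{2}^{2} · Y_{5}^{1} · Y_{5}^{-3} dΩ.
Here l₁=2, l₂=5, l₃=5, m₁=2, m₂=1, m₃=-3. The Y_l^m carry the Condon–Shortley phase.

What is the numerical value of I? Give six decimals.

Rules hold: Σm=0, L=12 even, 3≤5≤7.
N = 5·11·11 = 605
Δ = 2!·2!·8!/13! = 1/38610
Racah Σ t=0..2: t=0:+1/2880 t=1:−1/576 t=2:+1/2880 = -1/960
⇒ 3j(2 5 5; 0 0 0)² = 10/429, sgn +1
Racah Σ t=0..0: t=0:+1/5760 = 1/5760
⇒ 3j(2 5 5; 2 1 -3)² = 56/2145, sgn +1
4πI² = N·(3j₀)²·(3jₘ)² = 560/1521
I = +1·√(0.368179/4π) = 0.17116875

0.171169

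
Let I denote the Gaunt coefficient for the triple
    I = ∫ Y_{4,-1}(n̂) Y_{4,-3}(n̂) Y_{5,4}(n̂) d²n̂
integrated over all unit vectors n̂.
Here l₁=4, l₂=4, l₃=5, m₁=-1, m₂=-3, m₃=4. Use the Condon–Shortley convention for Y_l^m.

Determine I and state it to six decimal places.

L=13 odd ⇒ parity kills the (l;000) factor ⇒ I = 0

0.000000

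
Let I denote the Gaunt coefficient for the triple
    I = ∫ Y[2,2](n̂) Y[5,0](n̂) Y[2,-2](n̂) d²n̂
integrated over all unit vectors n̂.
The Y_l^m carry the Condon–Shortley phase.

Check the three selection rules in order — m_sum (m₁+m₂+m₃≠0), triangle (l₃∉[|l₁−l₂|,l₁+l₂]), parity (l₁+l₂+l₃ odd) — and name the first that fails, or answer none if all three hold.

triangle

azimuthal sum: 2 + 0 − 2 = 0  ✓
3 ≤ 2 ≤ 7 (triangle on l)  ✗
L = 2 + 5 + 2 = 9 (odd)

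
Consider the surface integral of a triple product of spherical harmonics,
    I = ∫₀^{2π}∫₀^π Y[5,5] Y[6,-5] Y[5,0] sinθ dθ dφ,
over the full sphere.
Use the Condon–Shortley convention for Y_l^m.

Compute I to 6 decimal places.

Rules hold: Σm=0, L=16 even, 1≤5≤11.
N = 11·13·11 = 1573
Δ = 6!·4!·6!/17! = 1/28588560
Racah Σ t=1..5: t=1:−1/345600 t=2:+1/13824 t=3:−1/5184 t=4:+1/13824 t=5:−1/345600 = -7/129600
⇒ 3j(5 6 5; 0 0 0)² = 80/7293, sgn +1
Racah Σ t=0..0: t=0:+1/2073600 = 1/2073600
⇒ 3j(5 6 5; 5 -5 0)² = 15/884, sgn -1
4πI² = N·(3j₀)²·(3jₘ)² = 1100/3757
I = -1·√(0.292787/4π) = -0.15264086

-0.152641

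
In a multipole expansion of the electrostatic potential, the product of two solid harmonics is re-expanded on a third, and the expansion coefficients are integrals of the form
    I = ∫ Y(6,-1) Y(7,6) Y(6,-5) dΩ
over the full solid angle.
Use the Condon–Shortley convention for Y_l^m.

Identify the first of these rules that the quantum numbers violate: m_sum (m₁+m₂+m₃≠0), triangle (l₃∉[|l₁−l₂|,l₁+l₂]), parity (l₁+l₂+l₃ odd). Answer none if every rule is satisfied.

parity

azimuthal sum: -1 + 6 − 5 = 0  ✓
1 ≤ 6 ≤ 13 (triangle on l)  ✓
L = 6 + 7 + 6 = 19 (odd)  ✗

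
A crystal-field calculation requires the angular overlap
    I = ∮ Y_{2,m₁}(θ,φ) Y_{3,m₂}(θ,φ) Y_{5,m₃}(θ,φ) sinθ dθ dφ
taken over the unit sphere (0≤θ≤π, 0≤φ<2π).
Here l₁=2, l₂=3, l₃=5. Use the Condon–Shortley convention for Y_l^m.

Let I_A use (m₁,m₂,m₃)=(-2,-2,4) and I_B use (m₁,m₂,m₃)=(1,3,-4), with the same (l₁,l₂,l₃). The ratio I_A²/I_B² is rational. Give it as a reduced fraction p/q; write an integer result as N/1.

Same 2,3,5: normalisation and zero-m 3j drop out of the ratio.
A: Δ: 0! 4! 6! / 11! → 1/2310; sum: t=0:+1/2880 = 1/2880; 3j²(2 3 5; -2 -2 4) = Δ·Π!·Σ² = 3/55  (sign -1)
B: Δ: 0! 4! 6! / 11! → 1/2310; sum: t=0:+1/4320 = 1/4320; 3j²(2 3 5; 1 3 -4) = Δ·Π!·Σ² = 2/55  (sign -1)
I_A²/I_B² = (3/55)/(2/55) = 3/2

3/2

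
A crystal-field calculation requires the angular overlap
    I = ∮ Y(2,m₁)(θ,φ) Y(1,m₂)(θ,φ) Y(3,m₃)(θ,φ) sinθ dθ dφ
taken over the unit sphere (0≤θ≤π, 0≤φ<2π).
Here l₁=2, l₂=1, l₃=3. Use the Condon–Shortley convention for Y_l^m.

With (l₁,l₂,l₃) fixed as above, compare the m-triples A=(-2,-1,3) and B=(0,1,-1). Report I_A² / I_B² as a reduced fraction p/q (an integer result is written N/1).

Shared (l₁,l₂,l₃)=(2,1,3): N and (l;000)² cancel in I_A²/I_B².
A: Δ = 0!·4!·2!/7! = 1/105; Racah Σ t=0..0: t=0:+1/48 = 1/48; ⇒ 3j(2 1 3; -2 -1 3)² = 1/7, sgn +1
B: Δ = 0!·4!·2!/7! = 1/105; Racah Σ t=0..0: t=0:+1/8 = 1/8; ⇒ 3j(2 1 3; 0 1 -1)² = 2/35, sgn +1
I_A²/I_B² = (1/7)/(2/35) = 5/2

5/2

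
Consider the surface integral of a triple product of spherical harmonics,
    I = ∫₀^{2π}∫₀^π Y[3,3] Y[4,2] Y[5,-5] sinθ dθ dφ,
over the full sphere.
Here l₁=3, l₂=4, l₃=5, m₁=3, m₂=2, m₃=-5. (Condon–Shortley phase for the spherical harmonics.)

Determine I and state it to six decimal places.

m-sum 0 ✓  L=12 even ✓  1≤5≤7 ✓
Π(2lᵢ+1) = 7×9×11 = 693
triangle coeff Δ(3,4,5) = 1/180180
Σ_t [0,2]: t=0:+1/576 t=1:−1/144 t=2:+1/576 = -1/288
(3j)²=20/1001 [(3 4 5; 0 0 0)], sign=+1
Σ_t [0,0]: t=0:+1/34560 = 1/34560
(3j)²=5/286 [(3 4 5; 3 2 -5)], sign=+1
⇒ 4πI² = 450/1859
I = (+1)√(450/1859/(4π)) = 0.13879110

0.138791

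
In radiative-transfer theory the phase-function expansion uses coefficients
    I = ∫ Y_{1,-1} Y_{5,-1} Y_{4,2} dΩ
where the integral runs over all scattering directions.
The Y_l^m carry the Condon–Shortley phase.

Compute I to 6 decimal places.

-0.120286

Rules hold: Σm=0, L=10 even, 4≤4≤6.
N = 3·11·9 = 297
Δ = 2!·0!·8!/11! = 1/495
Racah Σ t=1..1: t=1:−1/576 = -1/576
⇒ 3j(1 5 4; 0 0 0)² = 5/99, sgn -1
Racah Σ t=2..2: t=2:+1/2880 = 1/2880
⇒ 3j(1 5 4; -1 -1 2)² = 2/165, sgn +1
4πI² = N·(3j₀)²·(3jₘ)² = 2/11
I = -1·√(0.181818/4π) = -0.12028562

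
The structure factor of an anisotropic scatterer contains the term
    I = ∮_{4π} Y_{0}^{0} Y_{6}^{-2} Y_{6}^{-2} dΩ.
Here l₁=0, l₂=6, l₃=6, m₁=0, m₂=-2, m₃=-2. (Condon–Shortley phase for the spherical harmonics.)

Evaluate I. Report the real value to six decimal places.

0.000000

Σmᵢ = -4 ≠ 0, so the φ-integral vanishes; I = 0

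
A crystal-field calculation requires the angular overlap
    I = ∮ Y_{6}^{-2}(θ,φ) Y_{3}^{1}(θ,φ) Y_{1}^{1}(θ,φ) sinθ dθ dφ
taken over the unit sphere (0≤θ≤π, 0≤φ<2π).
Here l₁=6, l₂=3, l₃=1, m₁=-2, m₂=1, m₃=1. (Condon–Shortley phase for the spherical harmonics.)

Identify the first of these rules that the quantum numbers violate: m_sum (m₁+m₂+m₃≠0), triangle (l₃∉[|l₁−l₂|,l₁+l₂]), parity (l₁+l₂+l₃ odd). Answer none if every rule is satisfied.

triangle

m₁+m₂+m₃ = -2 + 1 + 1 = 0  ✓
triangle: |6−3|=3 ≤ l₃=1 ≤ 6+3=9  ✗
parity: l₁+l₂+l₃ = 10 is even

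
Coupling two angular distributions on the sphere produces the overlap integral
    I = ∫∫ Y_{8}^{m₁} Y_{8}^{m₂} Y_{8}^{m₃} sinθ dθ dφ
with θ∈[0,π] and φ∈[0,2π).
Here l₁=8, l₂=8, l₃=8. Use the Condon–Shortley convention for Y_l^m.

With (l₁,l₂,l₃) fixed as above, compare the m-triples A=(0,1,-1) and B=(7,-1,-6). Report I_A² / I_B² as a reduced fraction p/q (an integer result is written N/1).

245/2028

Shared (l₁,l₂,l₃)=(8,8,8): N and (l;000)² cancel in I_A²/I_B².
A: Δ = 8!·8!·8!/25! = 1/236637794250; Racah Σ t=1..8: t=1:−1/1024192512000 t=2:+1/10450944000 t=3:−1/746496000 t=4:+1/238878720 t=5:−1/298598400 t=6:+1/1492992000 t=7:−1/36578304000 t=8:+1/8193540096000 = 11/46820229120; ⇒ 3j(8 8 8; 0 1 -1)² = 245/193154, sgn -1
B: Δ = 8!·8!·8!/25! = 1/236637794250; Racah Σ t=0..1: t=0:+1/1024192512000 t=1:−1/292626432000 = -1/409677004800; ⇒ 3j(8 8 8; 7 -1 -6)² = 78/7429, sgn -1
I_A²/I_B² = (245/193154)/(78/7429) = 245/2028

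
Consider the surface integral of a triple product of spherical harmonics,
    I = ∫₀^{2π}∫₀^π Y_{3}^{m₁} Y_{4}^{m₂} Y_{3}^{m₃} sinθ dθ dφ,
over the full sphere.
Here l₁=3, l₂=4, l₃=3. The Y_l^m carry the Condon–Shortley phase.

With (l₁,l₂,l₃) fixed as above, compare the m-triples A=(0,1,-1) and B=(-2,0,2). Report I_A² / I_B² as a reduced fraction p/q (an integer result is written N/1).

15/49

Shared (l₁,l₂,l₃)=(3,4,3): N and (l;000)² cancel in I_A²/I_B².
A: Δ = 4!·2!·4!/11! = 1/34650; Racah Σ t=1..3: t=1:−1/288 t=2:+1/24 t=3:−1/48 = 5/288; ⇒ 3j(3 4 3; 0 1 -1)² = 5/462, sgn +1
B: Δ = 4!·2!·4!/11! = 1/34650; Racah Σ t=3..4: t=3:−1/72 t=4:+1/576 = -7/576; ⇒ 3j(3 4 3; -2 0 2)² = 7/198, sgn +1
I_A²/I_B² = (5/462)/(7/198) = 15/49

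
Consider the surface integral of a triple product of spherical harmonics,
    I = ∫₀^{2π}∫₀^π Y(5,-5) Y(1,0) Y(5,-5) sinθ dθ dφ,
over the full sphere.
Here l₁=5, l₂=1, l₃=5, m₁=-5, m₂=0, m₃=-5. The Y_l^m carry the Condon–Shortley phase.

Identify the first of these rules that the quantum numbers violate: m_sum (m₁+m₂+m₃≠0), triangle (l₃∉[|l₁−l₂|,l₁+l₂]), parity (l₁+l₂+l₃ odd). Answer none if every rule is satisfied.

Σmᵢ = -10  ✗
l₃∈[|l₁−l₂|,l₁+l₂]=[4,6], have l₃=5
Σlᵢ = 11 ⇒ odd

m_sum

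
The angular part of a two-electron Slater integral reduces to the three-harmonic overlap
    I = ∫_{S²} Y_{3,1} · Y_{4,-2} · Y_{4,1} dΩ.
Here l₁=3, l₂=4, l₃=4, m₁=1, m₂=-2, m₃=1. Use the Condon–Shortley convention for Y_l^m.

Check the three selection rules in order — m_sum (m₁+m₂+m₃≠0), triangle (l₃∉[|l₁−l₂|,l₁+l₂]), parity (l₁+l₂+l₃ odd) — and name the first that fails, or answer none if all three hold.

azimuthal sum: 1 − 2 + 1 = 0  ✓
1 ≤ 4 ≤ 7 (triangle on l)  ✓
L = 3 + 4 + 4 = 11 (odd)  ✗

parity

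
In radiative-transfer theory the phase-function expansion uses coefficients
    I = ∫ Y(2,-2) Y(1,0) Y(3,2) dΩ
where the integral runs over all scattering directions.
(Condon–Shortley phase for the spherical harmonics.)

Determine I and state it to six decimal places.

Checks pass: Σm=0; 6 even; l₃=3∈[1,3].
(2·2+1)(2·1+1)(2·3+1) = 105
Δ: 0! 4! 2! / 7! → 1/105
sum: t=0:+1/4 = 1/4
3j²(2 1 3; 0 0 0) = Δ·Π!·Σ² = 3/35  (sign -1)
sum: t=0:+1/24 = 1/24
3j²(2 1 3; -2 0 2) = Δ·Π!·Σ² = 1/21  (sign -1)
combine: 4πI² = 105·3/35·1/21 = 3/7
take √, sign +1: I = 0.18467439

0.184674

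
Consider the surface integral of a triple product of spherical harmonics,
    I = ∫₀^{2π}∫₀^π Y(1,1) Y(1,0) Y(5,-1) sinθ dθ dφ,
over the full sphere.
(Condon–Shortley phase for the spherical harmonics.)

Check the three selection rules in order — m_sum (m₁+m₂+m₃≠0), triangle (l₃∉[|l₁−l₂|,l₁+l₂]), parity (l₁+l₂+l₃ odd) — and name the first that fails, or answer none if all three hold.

m₁+m₂+m₃ = 1 + 0 − 1 = 0  ✓
triangle: |1−1|=0 ≤ l₃=5 ≤ 1+1=2  ✗
parity: l₁+l₂+l₃ = 7 is odd

triangle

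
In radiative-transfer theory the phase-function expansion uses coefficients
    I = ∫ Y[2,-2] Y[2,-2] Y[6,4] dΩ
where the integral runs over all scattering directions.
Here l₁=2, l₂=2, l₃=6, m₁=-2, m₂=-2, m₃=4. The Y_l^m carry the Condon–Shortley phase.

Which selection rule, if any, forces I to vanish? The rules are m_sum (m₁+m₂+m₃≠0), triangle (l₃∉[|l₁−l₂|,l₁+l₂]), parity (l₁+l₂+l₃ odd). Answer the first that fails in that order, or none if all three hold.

triangle

Σmᵢ = 0  ✓
l₃∈[|l₁−l₂|,l₁+l₂]=[0,4], have l₃=6  ✗
Σlᵢ = 10 ⇒ even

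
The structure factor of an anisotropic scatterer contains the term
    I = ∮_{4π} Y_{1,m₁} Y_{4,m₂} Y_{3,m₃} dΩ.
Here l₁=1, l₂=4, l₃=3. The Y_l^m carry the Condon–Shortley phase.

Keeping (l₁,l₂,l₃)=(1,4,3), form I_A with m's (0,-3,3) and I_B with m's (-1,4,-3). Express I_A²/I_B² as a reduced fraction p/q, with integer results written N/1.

1/4

l's match ⇒ only the (l;m) 3-j factors differ between A and B.
A: triangle coeff Δ(1,4,3) = 1/252; Σ_t [1,1]: t=1:−1/720 = -1/720; (3j)²=1/36 [(1 4 3; 0 -3 3)], sign=-1
B: triangle coeff Δ(1,4,3) = 1/252; Σ_t [2,2]: t=2:+1/1440 = 1/1440; (3j)²=1/9 [(1 4 3; -1 4 -3)], sign=+1
I_A²/I_B² = (1/36)/(1/9) = 1/4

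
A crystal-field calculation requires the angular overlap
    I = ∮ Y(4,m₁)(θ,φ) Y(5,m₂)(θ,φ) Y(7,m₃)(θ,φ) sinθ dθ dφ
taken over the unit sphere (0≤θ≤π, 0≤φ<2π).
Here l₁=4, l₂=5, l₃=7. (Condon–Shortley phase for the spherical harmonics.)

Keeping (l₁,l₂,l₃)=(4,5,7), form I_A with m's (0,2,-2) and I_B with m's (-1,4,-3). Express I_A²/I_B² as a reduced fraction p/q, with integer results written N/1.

Shared (l₁,l₂,l₃)=(4,5,7): N and (l;000)² cancel in I_A²/I_B².
A: Δ = 2!·6!·8!/17! = 1/6126120; Racah Σ t=0..2: t=0:+1/483840 t=1:−1/51840 t=2:+1/69120 = -1/362880; ⇒ 3j(4 5 7; 0 2 -2)² = 16/17017, sgn +1
B: Δ = 2!·6!·8!/17! = 1/6126120; Racah Σ t=1..2: t=1:−1/1935360 t=2:+1/362880 = 13/5806080; ⇒ 3j(4 5 7; -1 4 -3)² = 195/10472, sgn +1
I_A²/I_B² = (16/17017)/(195/10472) = 128/2535

128/2535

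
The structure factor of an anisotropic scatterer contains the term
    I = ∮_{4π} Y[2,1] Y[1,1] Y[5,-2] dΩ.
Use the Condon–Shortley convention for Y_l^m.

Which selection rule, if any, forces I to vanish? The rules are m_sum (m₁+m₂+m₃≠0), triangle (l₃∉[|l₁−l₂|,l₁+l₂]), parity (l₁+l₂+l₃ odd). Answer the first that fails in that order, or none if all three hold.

triangle

azimuthal sum: 1 + 1 − 2 = 0  ✓
1 ≤ 5 ≤ 3 (triangle on l)  ✗
L = 2 + 1 + 5 = 8 (even)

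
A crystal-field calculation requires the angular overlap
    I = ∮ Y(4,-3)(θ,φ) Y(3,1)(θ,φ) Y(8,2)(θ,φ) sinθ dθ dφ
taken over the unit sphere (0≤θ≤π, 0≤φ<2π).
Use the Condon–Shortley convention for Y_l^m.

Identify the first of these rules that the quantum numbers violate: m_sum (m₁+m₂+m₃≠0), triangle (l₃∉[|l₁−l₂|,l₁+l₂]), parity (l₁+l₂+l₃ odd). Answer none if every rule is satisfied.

Σmᵢ = 0  ✓
l₃∈[|l₁−l₂|,l₁+l₂]=[1,7], have l₃=8  ✗
Σlᵢ = 15 ⇒ odd

triangle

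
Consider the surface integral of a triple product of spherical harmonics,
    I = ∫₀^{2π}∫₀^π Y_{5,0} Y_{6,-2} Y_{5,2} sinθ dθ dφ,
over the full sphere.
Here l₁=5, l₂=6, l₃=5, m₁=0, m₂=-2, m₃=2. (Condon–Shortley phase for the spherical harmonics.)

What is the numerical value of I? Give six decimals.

-0.043391

m-sum 0 ✓  L=16 even ✓  1≤5≤11 ✓
Π(2lᵢ+1) = 11×13×11 = 1573
triangle coeff Δ(5,6,5) = 1/28588560
Σ_t [1,5]: t=1:−1/345600 t=2:+1/13824 t=3:−1/5184 t=4:+1/13824 t=5:−1/345600 = -7/129600
(3j)²=80/7293 [(5 6 5; 0 0 0)], sign=+1
Σ_t [1,4]: t=1:−1/103680 t=2:+1/13824 t=3:−1/17280 t=4:+1/207360 = 1/103680
(3j)²=10/7293 [(5 6 5; 0 -2 2)], sign=-1
⇒ 4πI² = 800/33813
I = (-1)√(800/33813/(4π)) = -0.04339086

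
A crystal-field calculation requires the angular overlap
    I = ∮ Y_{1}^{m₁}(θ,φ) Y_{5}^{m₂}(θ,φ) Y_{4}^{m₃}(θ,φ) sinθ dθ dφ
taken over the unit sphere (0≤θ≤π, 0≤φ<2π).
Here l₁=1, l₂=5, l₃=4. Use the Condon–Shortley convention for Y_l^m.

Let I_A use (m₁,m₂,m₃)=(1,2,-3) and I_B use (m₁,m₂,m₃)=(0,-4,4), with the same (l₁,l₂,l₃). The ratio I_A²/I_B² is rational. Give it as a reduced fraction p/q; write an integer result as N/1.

l's match ⇒ only the (l;m) 3-j factors differ between A and B.
A: triangle coeff Δ(1,5,4) = 1/495; Σ_t [0,0]: t=0:+1/10080 = 1/10080; (3j)²=1/165 [(1 5 4; 1 2 -3)], sign=-1
B: triangle coeff Δ(1,5,4) = 1/495; Σ_t [1,1]: t=1:−1/40320 = -1/40320; (3j)²=1/55 [(1 5 4; 0 -4 4)], sign=-1
I_A²/I_B² = (1/165)/(1/55) = 1/3

1/3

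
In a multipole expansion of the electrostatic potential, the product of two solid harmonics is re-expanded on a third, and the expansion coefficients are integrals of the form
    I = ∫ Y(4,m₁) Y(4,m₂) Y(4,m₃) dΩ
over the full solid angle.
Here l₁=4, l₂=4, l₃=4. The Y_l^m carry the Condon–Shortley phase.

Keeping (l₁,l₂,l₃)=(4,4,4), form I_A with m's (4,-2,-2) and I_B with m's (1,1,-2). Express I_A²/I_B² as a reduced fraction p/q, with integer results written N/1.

Shared (l₁,l₂,l₃)=(4,4,4): N and (l;000)² cancel in I_A²/I_B².
A: Δ = 4!·4!·4!/13! = 1/450450; Racah Σ t=0..0: t=0:+1/2304 = 1/2304; ⇒ 3j(4 4 4; 4 -2 -2)² = 5/143, sgn +1
B: Δ = 4!·4!·4!/13! = 1/450450; Racah Σ t=1..3: t=1:−1/576 t=2:+1/144 t=3:−1/576 = 1/288; ⇒ 3j(4 4 4; 1 1 -2)² = 20/1001, sgn +1
I_A²/I_B² = (5/143)/(20/1001) = 7/4

7/4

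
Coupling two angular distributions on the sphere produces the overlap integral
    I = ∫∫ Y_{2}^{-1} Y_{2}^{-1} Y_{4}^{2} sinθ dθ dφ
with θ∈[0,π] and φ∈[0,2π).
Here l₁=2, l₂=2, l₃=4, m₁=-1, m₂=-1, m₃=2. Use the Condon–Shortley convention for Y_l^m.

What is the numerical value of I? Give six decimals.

m-sum 0 ✓  L=8 even ✓  0≤4≤4 ✓
Π(2lᵢ+1) = 5×5×9 = 225
triangle coeff Δ(2,2,4) = 1/630
Σ_t [0,0]: t=0:+1/16 = 1/16
(3j)²=2/35 [(2 2 4; 0 0 0)], sign=+1
Σ_t [0,0]: t=0:+1/36 = 1/36
(3j)²=4/63 [(2 2 4; -1 -1 2)], sign=+1
⇒ 4πI² = 40/49
I = (+1)√(40/49/(4π)) = 0.25487487

0.254875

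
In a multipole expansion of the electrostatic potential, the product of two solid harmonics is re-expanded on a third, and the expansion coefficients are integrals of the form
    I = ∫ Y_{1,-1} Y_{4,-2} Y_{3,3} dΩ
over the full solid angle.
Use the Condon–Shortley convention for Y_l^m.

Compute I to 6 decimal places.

0.061558

Checks pass: Σm=0; 8 even; l₃=3∈[3,5].
(2·1+1)(2·4+1)(2·3+1) = 189
Δ: 2! 0! 6! / 9! → 1/252
sum: t=1:−1/36 = -1/36
3j²(1 4 3; 0 0 0) = Δ·Π!·Σ² = 4/63  (sign +1)
sum: t=2:+1/1440 = 1/1440
3j²(1 4 3; -1 -2 3) = Δ·Π!·Σ² = 1/252  (sign +1)
combine: 4πI² = 189·4/63·1/252 = 1/21
take √, sign +1: I = 0.06155813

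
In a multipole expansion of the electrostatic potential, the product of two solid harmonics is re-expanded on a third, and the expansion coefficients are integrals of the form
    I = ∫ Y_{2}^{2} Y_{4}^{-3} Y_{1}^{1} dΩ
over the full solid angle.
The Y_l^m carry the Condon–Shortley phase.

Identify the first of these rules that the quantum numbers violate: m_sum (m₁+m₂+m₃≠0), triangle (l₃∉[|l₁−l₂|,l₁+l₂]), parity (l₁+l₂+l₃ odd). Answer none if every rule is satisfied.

triangle

azimuthal sum: 2 − 3 + 1 = 0  ✓
2 ≤ 1 ≤ 6 (triangle on l)  ✗
L = 2 + 4 + 1 = 7 (odd)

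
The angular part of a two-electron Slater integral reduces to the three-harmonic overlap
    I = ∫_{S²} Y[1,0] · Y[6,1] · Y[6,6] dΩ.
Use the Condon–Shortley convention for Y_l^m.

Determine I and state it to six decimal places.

0.000000

0 + 1 + 6 = 7 ≠ 0: azimuthal integral kills it; I = 0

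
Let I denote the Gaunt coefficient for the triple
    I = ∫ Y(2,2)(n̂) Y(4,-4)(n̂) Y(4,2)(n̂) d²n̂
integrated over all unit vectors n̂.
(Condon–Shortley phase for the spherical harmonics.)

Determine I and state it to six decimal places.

m-sum 0 ✓  L=10 even ✓  2≤4≤6 ✓
Π(2lᵢ+1) = 5×9×9 = 405
triangle coeff Δ(2,4,4) = 1/13860
Σ_t [0,2]: t=0:+1/192 t=1:−1/36 t=2:+1/192 = -5/288
(3j)²=20/693 [(2 4 4; 0 0 0)], sign=-1
Σ_t [0,0]: t=0:+1/2880 = 1/2880
(3j)²=2/165 [(2 4 4; 2 -4 2)], sign=+1
⇒ 4πI² = 120/847
I = (-1)√(120/847/(4π)) = -0.10618031

-0.106180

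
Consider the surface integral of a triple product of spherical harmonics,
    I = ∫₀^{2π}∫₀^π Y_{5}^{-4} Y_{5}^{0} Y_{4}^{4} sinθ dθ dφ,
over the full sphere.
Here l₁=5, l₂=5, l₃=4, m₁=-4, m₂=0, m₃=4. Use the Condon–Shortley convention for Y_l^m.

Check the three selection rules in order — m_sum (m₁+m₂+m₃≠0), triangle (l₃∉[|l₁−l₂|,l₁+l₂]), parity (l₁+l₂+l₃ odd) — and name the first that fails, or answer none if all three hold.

none

Σmᵢ = 0  ✓
l₃∈[|l₁−l₂|,l₁+l₂]=[0,10], have l₃=4  ✓
Σlᵢ = 14 ⇒ even  ✓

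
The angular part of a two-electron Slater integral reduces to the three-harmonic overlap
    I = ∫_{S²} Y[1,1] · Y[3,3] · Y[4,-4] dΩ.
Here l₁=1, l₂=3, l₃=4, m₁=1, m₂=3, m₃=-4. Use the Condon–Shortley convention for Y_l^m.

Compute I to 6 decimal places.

0.325735

Rules hold: Σm=0, L=8 even, 2≤4≤4.
N = 3·7·9 = 189
Δ = 0!·2!·6!/9! = 1/252
Racah Σ t=0..0: t=0:+1/36 = 1/36
⇒ 3j(1 3 4; 0 0 0)² = 4/63, sgn +1
Racah Σ t=0..0: t=0:+1/1440 = 1/1440
⇒ 3j(1 3 4; 1 3 -4)² = 1/9, sgn +1
4πI² = N·(3j₀)²·(3jₘ)² = 4/3
I = +1·√(1.33333/4π) = 0.32573501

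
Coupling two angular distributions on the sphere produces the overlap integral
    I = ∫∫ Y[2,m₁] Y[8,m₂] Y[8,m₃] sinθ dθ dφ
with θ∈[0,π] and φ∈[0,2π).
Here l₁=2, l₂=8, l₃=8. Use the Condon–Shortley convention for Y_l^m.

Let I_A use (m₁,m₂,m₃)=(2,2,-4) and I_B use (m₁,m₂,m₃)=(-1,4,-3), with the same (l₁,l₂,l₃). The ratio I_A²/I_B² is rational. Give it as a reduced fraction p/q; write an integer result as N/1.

l's match ⇒ only the (l;m) 3-j factors differ between A and B.
A: triangle coeff Δ(2,8,8) = 1/348840; Σ_t [0,0]: t=0:+1/348364800 = 1/348364800; (3j)²=11/646 [(2 8 8; 2 2 -4)], sign=+1
B: triangle coeff Δ(2,8,8) = 1/348840; Σ_t [1,2]: t=1:−1/479001600 t=2:+1/174182400 = 1/273715200; (3j)²=49/3876 [(2 8 8; -1 4 -3)], sign=-1
I_A²/I_B² = (11/646)/(49/3876) = 66/49

66/49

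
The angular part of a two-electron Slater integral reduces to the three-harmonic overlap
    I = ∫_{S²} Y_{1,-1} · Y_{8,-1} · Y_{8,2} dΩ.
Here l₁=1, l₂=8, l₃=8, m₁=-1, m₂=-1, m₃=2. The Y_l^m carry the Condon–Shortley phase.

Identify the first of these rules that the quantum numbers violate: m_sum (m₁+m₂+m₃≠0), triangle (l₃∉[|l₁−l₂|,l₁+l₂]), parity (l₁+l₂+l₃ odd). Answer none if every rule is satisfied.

Σmᵢ = 0  ✓
l₃∈[|l₁−l₂|,l₁+l₂]=[7,9], have l₃=8  ✓
Σlᵢ = 17 ⇒ odd  ✗

parity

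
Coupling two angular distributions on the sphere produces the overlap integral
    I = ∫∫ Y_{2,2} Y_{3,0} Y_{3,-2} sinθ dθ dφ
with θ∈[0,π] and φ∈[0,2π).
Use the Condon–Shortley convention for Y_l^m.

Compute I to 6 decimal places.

Rules hold: Σm=0, L=8 even, 1≤3≤5.
N = 5·7·7 = 245
Δ = 2!·2!·4!/9! = 1/3780
Racah Σ t=0..2: t=0:+1/24 t=1:−1/4 t=2:+1/24 = -1/6
⇒ 3j(2 3 3; 0 0 0)² = 4/105, sgn +1
Racah Σ t=0..0: t=0:+1/24 = 1/24
⇒ 3j(2 3 3; 2 0 -2)² = 1/21, sgn -1
4πI² = N·(3j₀)²·(3jₘ)² = 4/9
I = -1·√(0.444444/4π) = -0.18806319

-0.188063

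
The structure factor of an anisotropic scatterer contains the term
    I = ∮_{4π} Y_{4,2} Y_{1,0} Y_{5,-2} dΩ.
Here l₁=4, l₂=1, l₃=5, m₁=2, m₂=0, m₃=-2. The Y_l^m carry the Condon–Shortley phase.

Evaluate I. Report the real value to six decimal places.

0.225034

m-sum 0 ✓  L=10 even ✓  3≤5≤5 ✓
Π(2lᵢ+1) = 9×3×11 = 297
triangle coeff Δ(4,1,5) = 1/495
Σ_t [0,0]: t=0:+1/576 = 1/576
(3j)²=5/99 [(4 1 5; 0 0 0)], sign=-1
Σ_t [0,0]: t=0:+1/1440 = 1/1440
(3j)²=7/165 [(4 1 5; 2 0 -2)], sign=-1
⇒ 4πI² = 7/11
I = (+1)√(7/11/(4π)) = 0.22503380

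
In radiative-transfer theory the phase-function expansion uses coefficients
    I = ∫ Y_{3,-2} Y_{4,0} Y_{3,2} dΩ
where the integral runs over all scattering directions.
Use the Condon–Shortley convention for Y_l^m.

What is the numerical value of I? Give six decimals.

Rules hold: Σm=0, L=10 even, 1≤3≤7.
N = 7·9·7 = 441
Δ = 4!·2!·4!/11! = 1/34650
Racah Σ t=1..3: t=1:−1/72 t=2:+1/16 t=3:−1/72 = 5/144
⇒ 3j(3 4 3; 0 0 0)² = 2/77, sgn -1
Racah Σ t=3..4: t=3:−1/72 t=4:+1/576 = -7/576
⇒ 3j(3 4 3; -2 0 2)² = 7/198, sgn +1
4πI² = N·(3j₀)²·(3jₘ)² = 49/121
I = -1·√(0.404959/4π) = -0.17951487

-0.179515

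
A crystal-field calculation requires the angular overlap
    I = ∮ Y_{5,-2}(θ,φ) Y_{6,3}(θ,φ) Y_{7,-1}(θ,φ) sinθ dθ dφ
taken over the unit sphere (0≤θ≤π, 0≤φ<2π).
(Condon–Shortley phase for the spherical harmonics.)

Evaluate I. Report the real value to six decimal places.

Checks pass: Σm=0; 18 even; l₃=7∈[1,11].
(2·5+1)(2·6+1)(2·7+1) = 2145
Δ: 4! 6! 8! / 19! → 1/174594420
sum: t=0:+1/4147200 t=1:−1/207360 t=2:+1/82944 t=3:−1/207360 t=4:+1/4147200 = 1/345600
3j²(5 6 7; 0 0 0) = Δ·Π!·Σ² = 420/46189  (sign -1)
sum: t=1:−1/174182400 t=2:+1/2419200 t=3:−1/414720 t=4:+1/622080 = -23/58060800
3j²(5 6 7; -2 3 -1) = Δ·Π!·Σ² = 1587/923780  (sign -1)
combine: 4πI² = 2145·420/46189·1587/923780 = 499905/14919047
take √, sign +1: I = 0.05163786

0.051638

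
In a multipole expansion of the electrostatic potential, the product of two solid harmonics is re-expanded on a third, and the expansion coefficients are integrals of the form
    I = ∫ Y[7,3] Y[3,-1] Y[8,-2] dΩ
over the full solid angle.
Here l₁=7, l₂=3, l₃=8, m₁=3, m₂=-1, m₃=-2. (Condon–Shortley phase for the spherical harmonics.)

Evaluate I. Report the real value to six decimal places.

-0.104118

Checks pass: Σm=0; 18 even; l₃=8∈[4,10].
(2·7+1)(2·3+1)(2·8+1) = 1785
Δ: 2! 12! 4! / 19! → 1/5290740
sum: t=0:+1/7257600 t=1:−1/2073600 t=2:+1/7257600 = -1/4838400
3j²(7 3 8; 0 0 0) = Δ·Π!·Σ² = 252/20995  (sign -1)
sum: t=0:+1/7741440 t=1:−1/13063680 t=2:+1/348364800 = 29/522547200
3j²(7 3 8; 3 -1 -2) = Δ·Π!·Σ² = 1682/264537  (sign +1)
combine: 4πI² = 1785·252/20995·1682/264537 = 141288/1037153
take √, sign -1: I = -0.10411811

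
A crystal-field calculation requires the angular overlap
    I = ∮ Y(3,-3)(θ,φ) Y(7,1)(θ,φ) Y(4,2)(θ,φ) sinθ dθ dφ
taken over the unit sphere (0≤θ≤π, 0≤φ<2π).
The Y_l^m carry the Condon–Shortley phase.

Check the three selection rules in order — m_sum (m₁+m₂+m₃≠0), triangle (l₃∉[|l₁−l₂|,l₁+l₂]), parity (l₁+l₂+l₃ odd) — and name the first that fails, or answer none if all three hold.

none

azimuthal sum: -3 + 1 + 2 = 0  ✓
4 ≤ 4 ≤ 10 (triangle on l)  ✓
L = 3 + 7 + 4 = 14 (even)  ✓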